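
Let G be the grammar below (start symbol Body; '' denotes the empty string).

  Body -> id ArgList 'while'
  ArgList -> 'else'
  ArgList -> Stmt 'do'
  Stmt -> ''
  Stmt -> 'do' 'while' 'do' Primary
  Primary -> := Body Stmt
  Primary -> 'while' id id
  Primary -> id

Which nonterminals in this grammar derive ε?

{ Stmt }

Directly nullable (have an ''-production): Stmt.
No other nonterminal has a production whose RHS symbols are all nullable.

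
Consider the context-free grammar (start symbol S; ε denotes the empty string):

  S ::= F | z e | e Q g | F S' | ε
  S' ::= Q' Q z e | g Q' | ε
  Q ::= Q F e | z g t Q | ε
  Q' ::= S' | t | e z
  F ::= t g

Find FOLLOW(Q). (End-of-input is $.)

{ g, t, z }

In S ::= e Q g: add FIRST(g) = { g }.
In S' ::= Q' Q z e: add FIRST(z e) = { z }.
In Q ::= Q F e: add FIRST(F e) = { t }.
In Q ::= z g t Q: Q is at the end, add FOLLOW(Q) = { g, t, z }.
Union: FOLLOW(Q) = { g, t, z }.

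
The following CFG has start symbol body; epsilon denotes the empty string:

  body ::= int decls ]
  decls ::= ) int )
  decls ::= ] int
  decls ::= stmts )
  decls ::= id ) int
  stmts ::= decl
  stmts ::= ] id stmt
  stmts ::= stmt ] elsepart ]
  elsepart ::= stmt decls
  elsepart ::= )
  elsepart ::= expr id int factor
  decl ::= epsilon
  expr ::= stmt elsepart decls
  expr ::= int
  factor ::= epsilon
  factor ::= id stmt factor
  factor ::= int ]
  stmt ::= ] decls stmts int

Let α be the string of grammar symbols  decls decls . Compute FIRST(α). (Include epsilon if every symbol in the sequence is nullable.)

{ ), ], id }

Add FIRST(decls) = { ), ], id }; decls is not nullable, stop.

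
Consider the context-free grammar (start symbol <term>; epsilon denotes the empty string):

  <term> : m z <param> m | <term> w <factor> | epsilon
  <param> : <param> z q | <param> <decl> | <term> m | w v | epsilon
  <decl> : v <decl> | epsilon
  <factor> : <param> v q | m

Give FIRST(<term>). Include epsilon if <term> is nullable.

<term> : m z <param> m contributes {m}.
From <term> : <term> w <factor>: <term> nullable, take FIRST(<term>) ∪ {w} = { m, w }.
<term> : epsilon contributes epsilon.
Union: FIRST(<term>) = { m, w, epsilon }.

{ m, w, epsilon }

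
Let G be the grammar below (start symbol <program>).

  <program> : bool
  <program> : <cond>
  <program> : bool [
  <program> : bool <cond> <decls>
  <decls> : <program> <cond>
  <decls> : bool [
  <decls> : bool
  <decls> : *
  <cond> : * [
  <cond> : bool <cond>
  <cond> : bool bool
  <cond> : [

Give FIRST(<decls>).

{ *, [, bool }

From <decls> : <program> <cond>: add FIRST(<program>) = { *, [, bool }.
<decls> : bool [ contributes {bool}.
<decls> : bool contributes {bool}.
<decls> : * contributes {*}.
Union: FIRST(<decls>) = { *, [, bool }.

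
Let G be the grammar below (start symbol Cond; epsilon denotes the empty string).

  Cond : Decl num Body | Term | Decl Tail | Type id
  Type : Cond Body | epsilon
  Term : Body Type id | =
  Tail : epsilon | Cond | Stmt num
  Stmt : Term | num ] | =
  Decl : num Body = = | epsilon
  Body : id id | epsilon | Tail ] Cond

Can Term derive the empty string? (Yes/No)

No

Nullable nonterminals: Body, Cond, Decl, Tail, Type.
No production of Term has an RHS whose symbols are all nullable, so Term is not nullable.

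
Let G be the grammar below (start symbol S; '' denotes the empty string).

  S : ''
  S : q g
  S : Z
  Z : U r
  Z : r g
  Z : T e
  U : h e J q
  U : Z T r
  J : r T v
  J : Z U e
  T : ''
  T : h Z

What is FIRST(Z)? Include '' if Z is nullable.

From Z : U r: add FIRST(U) = { e, h, r }.
Z : r g contributes {r}.
From Z : T e: T nullable, take FIRST(T) ∪ {e} = { e, h }.
Union: FIRST(Z) = { e, h, r }.

{ e, h, r }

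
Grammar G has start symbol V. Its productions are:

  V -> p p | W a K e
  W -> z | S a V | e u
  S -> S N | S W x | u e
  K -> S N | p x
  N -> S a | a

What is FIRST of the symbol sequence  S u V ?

Add FIRST(S) = { u }; S is not nullable, stop.

{ u }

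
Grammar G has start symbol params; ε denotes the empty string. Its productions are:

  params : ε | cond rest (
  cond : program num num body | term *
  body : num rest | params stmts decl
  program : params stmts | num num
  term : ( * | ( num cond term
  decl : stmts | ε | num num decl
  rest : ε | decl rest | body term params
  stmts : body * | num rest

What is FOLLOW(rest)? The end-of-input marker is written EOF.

In params : cond rest (: add FIRST(() = { ( }.
In body : num rest: rest is at the end, add FOLLOW(body) = { (, *, num }.
In rest : decl rest: rest is at the end, add FOLLOW(rest) = { (, *, num }.
In stmts : num rest: rest is at the end, add FOLLOW(stmts) = { (, *, num }.
Union: FOLLOW(rest) = { (, *, num }.

{ (, *, num }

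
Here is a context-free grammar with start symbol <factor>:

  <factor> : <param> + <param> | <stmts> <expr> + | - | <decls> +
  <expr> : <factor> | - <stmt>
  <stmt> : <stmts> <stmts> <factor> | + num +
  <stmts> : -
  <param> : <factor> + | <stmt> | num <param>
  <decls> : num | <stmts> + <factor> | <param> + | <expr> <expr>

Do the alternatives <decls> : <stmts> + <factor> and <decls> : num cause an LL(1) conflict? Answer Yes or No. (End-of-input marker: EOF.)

FIRST(<stmts> + <factor>) = { - } and FIRST(num) = { num }.
The FIRST sets are disjoint and neither alternative is nullable — no conflict.

No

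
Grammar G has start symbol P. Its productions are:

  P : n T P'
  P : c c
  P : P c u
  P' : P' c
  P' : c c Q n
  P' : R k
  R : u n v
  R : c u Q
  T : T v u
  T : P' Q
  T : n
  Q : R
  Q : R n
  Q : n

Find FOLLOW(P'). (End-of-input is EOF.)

In P : n T P': P' is at the end, add FOLLOW(P) = { EOF, c }.
In P' : P' c: add FIRST(c) = { c }.
In T : P' Q: add FIRST(Q) = { c, n, u }.
Union: FOLLOW(P') = { EOF, c, n, u }.

{ EOF, c, n, u }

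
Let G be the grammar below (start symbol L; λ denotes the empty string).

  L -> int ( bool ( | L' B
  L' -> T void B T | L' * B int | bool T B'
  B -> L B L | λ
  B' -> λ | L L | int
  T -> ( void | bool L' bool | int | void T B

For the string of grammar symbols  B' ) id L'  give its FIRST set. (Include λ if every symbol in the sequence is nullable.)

{ (, ), bool, int, void }

Add FIRST(B')\{λ} = { (, bool, int, void }; B' is nullable, continue.
) is a terminal; add {)} and stop.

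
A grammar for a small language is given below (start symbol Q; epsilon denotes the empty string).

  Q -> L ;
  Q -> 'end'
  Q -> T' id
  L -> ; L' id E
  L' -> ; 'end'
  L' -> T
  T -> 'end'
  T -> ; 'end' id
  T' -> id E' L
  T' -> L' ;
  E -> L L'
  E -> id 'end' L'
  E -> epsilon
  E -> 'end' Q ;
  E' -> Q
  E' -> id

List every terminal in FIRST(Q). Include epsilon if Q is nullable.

{ 'end', ;, id }

From Q -> L ;: add FIRST(L) = { ; }.
Q -> 'end' contributes {'end'}.
From Q -> T' id: add FIRST(T') = { 'end', ;, id }.
Union: FIRST(Q) = { 'end', ;, id }.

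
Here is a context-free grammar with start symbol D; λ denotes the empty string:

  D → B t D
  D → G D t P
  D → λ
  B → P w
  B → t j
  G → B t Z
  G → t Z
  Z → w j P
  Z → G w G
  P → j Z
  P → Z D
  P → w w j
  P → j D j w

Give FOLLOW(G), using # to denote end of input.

In D → G D t P: add FIRST(D t P) = { j, t, w }.
In Z → G w G: add FIRST(w G) = { w }.
In Z → G w G: G is at the end, add FOLLOW(Z) = { #, j, t, w }.
Union: FOLLOW(G) = { #, j, t, w }.

{ #, j, t, w }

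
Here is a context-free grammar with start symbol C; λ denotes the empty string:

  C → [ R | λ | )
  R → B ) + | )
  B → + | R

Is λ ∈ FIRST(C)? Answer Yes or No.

Yes

C has an λ-production, so C ⇒ λ.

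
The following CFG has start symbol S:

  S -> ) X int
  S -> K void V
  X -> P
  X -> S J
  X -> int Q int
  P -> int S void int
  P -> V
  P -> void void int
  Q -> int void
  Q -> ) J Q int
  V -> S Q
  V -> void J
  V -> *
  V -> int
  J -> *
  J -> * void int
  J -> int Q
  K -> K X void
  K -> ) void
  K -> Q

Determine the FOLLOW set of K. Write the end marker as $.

{ ), *, int, void }

In S -> K void V: add FIRST(void V) = { void }.
In K -> K X void: add FIRST(X void) = { ), *, int, void }.
Union: FOLLOW(K) = { ), *, int, void }.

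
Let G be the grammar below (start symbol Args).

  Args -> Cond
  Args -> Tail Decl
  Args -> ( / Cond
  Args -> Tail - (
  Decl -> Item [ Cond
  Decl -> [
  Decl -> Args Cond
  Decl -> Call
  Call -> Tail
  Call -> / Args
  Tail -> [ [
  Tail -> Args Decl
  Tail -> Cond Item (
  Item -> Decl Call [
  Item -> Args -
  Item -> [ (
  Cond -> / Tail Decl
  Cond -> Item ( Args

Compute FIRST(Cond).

Cond -> / Tail Decl contributes {/}.
From Cond -> Item ( Args: add FIRST(Item) = { (, /, [ }.
Union: FIRST(Cond) = { (, /, [ }.

{ (, /, [ }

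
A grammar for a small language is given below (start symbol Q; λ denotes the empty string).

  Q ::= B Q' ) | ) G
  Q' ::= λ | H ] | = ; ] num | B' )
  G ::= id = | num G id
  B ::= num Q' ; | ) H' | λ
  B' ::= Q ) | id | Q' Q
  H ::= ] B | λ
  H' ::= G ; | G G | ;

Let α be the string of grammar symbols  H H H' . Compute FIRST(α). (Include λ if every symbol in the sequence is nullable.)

{ ;, ], id, num }

Add FIRST(H)\{λ} = { ] }; H is nullable, continue.
Add FIRST(H)\{λ} = { ] }; H is nullable, continue.
Add FIRST(H') = { ;, id, num }; H' is not nullable, stop.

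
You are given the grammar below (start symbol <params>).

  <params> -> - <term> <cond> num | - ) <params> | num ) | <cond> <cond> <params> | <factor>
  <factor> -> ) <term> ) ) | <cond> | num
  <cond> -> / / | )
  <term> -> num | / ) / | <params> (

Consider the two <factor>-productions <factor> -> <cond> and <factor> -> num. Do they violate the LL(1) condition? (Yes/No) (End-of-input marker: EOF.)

No

FIRST(<cond>) = { ), / } and FIRST(num) = { num }.
The FIRST sets are disjoint and neither alternative is nullable — no conflict.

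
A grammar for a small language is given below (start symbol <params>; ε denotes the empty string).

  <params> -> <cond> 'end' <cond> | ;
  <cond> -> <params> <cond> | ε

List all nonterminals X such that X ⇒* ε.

{ <cond> }

Directly nullable (have an ε-production): <cond>.
No other nonterminal has a production whose RHS symbols are all nullable.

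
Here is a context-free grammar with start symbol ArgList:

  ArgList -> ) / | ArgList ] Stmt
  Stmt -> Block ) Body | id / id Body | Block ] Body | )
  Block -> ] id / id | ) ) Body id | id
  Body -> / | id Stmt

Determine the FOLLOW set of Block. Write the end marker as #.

In Stmt -> Block ) Body: add FIRST() Body) = { ) }.
In Stmt -> Block ] Body: add FIRST(] Body) = { ] }.
Union: FOLLOW(Block) = { ), ] }.

{ ), ] }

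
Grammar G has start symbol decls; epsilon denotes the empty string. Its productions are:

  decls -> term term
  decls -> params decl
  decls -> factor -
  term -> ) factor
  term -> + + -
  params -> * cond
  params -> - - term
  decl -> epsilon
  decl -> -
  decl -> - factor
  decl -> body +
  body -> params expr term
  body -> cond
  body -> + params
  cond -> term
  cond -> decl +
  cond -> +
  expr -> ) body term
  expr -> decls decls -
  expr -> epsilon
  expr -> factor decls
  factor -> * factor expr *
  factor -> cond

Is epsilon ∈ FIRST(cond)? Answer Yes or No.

No

Nullable nonterminals: decl, expr.
No production of cond has an RHS whose symbols are all nullable, so cond is not nullable.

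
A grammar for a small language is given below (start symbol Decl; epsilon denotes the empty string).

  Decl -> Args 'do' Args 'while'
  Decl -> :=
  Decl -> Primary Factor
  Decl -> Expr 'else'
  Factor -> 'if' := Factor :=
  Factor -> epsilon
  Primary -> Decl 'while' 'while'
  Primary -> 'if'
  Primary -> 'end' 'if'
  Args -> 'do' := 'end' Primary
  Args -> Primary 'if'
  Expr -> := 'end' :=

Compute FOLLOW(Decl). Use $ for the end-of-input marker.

Decl is the start symbol, so $ ∈ FOLLOW(Decl).
In Primary -> Decl 'while' 'while': add FIRST('while' 'while') = { 'while' }.
Union: FOLLOW(Decl) = { $, 'while' }.

{ $, 'while' }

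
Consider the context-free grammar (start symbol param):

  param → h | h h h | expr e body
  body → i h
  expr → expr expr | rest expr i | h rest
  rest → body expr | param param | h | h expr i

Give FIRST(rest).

From rest → body expr: add FIRST(body) = { i }.
From rest → param param: add FIRST(param) = { h, i }.
rest → h contributes {h}.
rest → h expr i contributes {h}.
Union: FIRST(rest) = { h, i }.

{ h, i }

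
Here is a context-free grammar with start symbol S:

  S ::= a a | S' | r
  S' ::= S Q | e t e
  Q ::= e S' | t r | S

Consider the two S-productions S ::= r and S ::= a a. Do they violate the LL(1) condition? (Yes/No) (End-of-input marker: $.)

No

FIRST(r) = { r } and FIRST(a a) = { a }.
The FIRST sets are disjoint and neither alternative is nullable — no conflict.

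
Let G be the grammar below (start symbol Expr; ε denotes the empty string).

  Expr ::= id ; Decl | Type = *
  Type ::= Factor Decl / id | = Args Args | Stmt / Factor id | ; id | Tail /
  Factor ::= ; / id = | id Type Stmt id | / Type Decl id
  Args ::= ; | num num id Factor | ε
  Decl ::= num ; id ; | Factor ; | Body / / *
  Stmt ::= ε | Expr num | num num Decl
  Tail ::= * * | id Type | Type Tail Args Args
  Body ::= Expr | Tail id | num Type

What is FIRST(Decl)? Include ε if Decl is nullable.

{ *, /, ;, =, id, num }

Decl ::= num ; id ; contributes {num}.
From Decl ::= Factor ;: add FIRST(Factor) = { /, ;, id }.
From Decl ::= Body / / *: add FIRST(Body) = { *, /, ;, =, id, num }.
Union: FIRST(Decl) = { *, /, ;, =, id, num }.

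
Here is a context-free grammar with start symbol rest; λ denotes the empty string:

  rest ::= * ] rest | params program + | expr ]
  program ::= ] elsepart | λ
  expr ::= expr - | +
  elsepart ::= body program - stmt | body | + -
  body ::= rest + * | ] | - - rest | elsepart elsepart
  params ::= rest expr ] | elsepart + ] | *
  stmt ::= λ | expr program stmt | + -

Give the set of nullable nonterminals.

Directly nullable (have an λ-production): program, stmt.
No other nonterminal has a production whose RHS symbols are all nullable.

{ program, stmt }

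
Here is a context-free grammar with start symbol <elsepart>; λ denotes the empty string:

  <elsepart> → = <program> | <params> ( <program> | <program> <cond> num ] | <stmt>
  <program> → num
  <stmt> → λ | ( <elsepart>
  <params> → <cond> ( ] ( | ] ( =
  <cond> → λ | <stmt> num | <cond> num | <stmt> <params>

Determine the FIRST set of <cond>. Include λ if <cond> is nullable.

<cond> → λ contributes λ.
From <cond> → <stmt> num: <stmt> nullable, take FIRST(<stmt>) ∪ {num} = { (, num }.
From <cond> → <cond> num: <cond> nullable, take FIRST(<cond>) ∪ {num} = { (, ], num }.
From <cond> → <stmt> <params>: <stmt> nullable, take FIRST(<stmt>) ∪ FIRST(<params>) = { (, ], num }.
Union: FIRST(<cond>) = { (, ], num, λ }.

{ (, ], num, λ }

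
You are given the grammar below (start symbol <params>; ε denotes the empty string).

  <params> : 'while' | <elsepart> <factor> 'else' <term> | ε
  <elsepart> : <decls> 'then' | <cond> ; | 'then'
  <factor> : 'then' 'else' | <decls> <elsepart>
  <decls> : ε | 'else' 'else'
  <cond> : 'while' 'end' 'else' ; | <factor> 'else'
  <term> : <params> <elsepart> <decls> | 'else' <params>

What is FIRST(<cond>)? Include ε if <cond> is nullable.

{ 'else', 'then', 'while' }

<cond> : 'while' 'end' 'else' ; contributes {'while'}.
From <cond> : <factor> 'else': add FIRST(<factor>) = { 'else', 'then', 'while' }.
Union: FIRST(<cond>) = { 'else', 'then', 'while' }.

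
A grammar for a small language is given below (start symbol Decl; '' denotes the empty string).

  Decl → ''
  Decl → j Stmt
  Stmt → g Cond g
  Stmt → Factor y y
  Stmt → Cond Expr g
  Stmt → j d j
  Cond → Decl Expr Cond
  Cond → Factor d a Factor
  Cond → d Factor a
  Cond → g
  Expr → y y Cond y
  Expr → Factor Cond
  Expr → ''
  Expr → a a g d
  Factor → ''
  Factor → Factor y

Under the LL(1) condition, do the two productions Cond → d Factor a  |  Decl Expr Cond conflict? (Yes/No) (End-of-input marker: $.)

FIRST(d Factor a) = { d } and FIRST(Decl Expr Cond) = { a, d, g, j, y }.
Both contain d, so the two alternatives are not disjoint — LL(1) conflict.

Yes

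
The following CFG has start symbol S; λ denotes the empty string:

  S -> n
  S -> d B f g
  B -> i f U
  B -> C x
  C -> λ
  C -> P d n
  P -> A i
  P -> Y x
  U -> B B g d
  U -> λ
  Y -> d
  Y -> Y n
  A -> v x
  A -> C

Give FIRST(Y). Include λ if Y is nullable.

Y -> d contributes {d}.
From Y -> Y n: add FIRST(Y) = { d }.
Union: FIRST(Y) = { d }.

{ d }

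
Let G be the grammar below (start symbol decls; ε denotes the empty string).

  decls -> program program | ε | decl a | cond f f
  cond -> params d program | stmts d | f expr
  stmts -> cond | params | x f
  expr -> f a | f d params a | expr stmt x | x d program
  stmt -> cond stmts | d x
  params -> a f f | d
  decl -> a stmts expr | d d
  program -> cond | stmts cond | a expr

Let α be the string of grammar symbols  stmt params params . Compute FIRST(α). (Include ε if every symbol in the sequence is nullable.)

Add FIRST(stmt) = { a, d, f, x }; stmt is not nullable, stop.

{ a, d, f, x }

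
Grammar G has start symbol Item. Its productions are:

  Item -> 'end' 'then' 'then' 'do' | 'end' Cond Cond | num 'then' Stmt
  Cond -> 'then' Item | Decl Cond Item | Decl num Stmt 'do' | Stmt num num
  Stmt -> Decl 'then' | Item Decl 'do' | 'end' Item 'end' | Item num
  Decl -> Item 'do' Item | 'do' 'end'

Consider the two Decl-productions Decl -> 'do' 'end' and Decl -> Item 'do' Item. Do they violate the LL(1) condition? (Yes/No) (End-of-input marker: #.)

No

FIRST('do' 'end') = { 'do' } and FIRST(Item 'do' Item) = { 'end', num }.
The FIRST sets are disjoint and neither alternative is nullable — no conflict.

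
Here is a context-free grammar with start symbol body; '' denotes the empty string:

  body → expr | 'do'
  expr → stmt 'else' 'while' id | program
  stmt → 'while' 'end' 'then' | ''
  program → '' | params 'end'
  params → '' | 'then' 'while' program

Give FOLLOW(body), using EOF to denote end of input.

{ EOF }

body is the start symbol, so EOF ∈ FOLLOW(body).
Union: FOLLOW(body) = { EOF }.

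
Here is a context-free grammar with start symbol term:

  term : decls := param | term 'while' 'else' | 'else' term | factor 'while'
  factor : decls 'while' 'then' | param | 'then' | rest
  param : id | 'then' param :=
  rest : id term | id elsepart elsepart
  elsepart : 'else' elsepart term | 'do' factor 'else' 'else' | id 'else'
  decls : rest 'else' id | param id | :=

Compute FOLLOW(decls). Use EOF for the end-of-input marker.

In term : decls := param: add FIRST(:= param) = { := }.
In factor : decls 'while' 'then': add FIRST('while' 'then') = { 'while' }.
Union: FOLLOW(decls) = { 'while', := }.

{ 'while', := }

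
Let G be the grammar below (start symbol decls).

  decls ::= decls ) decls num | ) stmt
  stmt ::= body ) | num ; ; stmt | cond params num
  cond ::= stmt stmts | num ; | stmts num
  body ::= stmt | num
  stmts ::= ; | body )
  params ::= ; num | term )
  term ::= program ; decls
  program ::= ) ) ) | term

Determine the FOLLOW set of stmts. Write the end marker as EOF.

{ ), ;, num }

In cond ::= stmt stmts: stmts is at the end, add FOLLOW(cond) = { ), ; }.
In cond ::= stmts num: add FIRST(num) = { num }.
Union: FOLLOW(stmts) = { ), ;, num }.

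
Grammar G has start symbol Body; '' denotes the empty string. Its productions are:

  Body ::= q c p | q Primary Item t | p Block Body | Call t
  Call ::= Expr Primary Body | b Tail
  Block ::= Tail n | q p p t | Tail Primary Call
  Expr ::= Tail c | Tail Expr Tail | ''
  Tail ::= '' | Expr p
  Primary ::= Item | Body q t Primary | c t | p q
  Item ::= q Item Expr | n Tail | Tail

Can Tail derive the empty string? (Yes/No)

Yes

Tail has an ''-production, so Tail ⇒ ''.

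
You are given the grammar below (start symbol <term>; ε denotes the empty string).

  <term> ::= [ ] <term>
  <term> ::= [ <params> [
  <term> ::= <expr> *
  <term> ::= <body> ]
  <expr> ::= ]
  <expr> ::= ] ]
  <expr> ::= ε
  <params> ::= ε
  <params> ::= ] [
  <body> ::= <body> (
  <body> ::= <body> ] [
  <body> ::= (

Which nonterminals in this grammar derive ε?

{ <expr>, <params> }

Directly nullable (have an ε-production): <expr>, <params>.
No other nonterminal has a production whose RHS symbols are all nullable.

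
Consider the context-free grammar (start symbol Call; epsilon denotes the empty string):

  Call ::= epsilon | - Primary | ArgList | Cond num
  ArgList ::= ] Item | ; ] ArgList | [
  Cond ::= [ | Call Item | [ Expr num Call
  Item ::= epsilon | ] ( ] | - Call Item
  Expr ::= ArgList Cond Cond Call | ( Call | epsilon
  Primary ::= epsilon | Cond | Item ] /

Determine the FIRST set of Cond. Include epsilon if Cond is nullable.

Cond ::= [ contributes {[}.
From Cond ::= Call Item: Call, Item nullable, take FIRST(Call) ∪ FIRST(Item) = { -, ;, [, ], num }; also epsilon since the whole RHS is nullable.
Cond ::= [ Expr num Call contributes {[}.
Union: FIRST(Cond) = { -, ;, [, ], num, epsilon }.

{ -, ;, [, ], num, epsilon }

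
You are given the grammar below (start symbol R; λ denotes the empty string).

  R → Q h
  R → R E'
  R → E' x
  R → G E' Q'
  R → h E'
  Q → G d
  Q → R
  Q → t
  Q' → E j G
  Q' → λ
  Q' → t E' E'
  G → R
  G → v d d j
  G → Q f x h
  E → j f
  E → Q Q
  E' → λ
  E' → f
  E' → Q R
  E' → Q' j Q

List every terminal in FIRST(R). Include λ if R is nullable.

From R → Q h: add FIRST(Q) = { f, h, j, t, v, x }.
From R → R E': add FIRST(R) = { f, h, j, t, v, x }.
From R → E' x: E' nullable, take FIRST(E') ∪ {x} = { f, h, j, t, v, x }.
From R → G E' Q': add FIRST(G) = { f, h, j, t, v, x }.
R → h E' contributes {h}.
Union: FIRST(R) = { f, h, j, t, v, x }.

{ f, h, j, t, v, x }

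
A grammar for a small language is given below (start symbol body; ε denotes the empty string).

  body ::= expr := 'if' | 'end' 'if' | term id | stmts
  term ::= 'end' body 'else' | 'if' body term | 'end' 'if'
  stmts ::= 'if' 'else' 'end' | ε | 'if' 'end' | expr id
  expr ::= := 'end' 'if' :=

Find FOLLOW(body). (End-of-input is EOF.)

{ EOF, 'else', 'end', 'if' }

body is the start symbol, so EOF ∈ FOLLOW(body).
In term ::= 'end' body 'else': add FIRST('else') = { 'else' }.
In term ::= 'if' body term: add FIRST(term) = { 'end', 'if' }.
Union: FOLLOW(body) = { EOF, 'else', 'end', 'if' }.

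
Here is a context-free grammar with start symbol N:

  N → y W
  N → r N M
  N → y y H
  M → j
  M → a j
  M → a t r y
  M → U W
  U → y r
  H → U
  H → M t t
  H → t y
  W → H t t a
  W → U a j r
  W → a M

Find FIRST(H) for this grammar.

{ a, j, t, y }

From H → U: add FIRST(U) = { y }.
From H → M t t: add FIRST(M) = { a, j, y }.
H → t y contributes {t}.
Union: FIRST(H) = { a, j, t, y }.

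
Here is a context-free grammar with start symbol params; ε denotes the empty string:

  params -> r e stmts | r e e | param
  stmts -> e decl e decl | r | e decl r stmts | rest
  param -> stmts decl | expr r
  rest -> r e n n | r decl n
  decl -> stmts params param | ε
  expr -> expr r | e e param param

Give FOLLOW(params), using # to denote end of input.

params is the start symbol, so # ∈ FOLLOW(params).
In decl -> stmts params param: add FIRST(param) = { e, r }.
Union: FOLLOW(params) = { #, e, r }.

{ #, e, r }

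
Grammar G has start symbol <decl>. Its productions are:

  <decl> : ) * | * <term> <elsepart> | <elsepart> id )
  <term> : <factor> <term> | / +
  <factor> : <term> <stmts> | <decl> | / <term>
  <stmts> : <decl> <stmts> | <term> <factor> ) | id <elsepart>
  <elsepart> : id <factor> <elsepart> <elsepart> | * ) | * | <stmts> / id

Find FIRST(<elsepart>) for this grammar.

{ ), *, /, id }

<elsepart> : id <factor> <elsepart> <elsepart> contributes {id}.
<elsepart> : * ) contributes {*}.
<elsepart> : * contributes {*}.
From <elsepart> : <stmts> / id: add FIRST(<stmts>) = { ), *, /, id }.
Union: FIRST(<elsepart>) = { ), *, /, id }.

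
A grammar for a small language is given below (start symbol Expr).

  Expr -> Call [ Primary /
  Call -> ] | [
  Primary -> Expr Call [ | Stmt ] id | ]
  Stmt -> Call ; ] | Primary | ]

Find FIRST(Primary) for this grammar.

From Primary -> Expr Call [: add FIRST(Expr) = { [, ] }.
From Primary -> Stmt ] id: add FIRST(Stmt) = { [, ] }.
Primary -> ] contributes {]}.
Union: FIRST(Primary) = { [, ] }.

{ [, ] }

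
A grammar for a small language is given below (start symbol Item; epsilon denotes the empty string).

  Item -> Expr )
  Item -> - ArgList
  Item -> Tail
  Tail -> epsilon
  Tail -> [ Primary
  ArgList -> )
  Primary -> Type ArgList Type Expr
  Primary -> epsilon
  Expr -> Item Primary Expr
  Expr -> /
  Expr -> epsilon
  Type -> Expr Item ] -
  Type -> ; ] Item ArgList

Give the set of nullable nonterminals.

{ Expr, Item, Primary, Tail }

Directly nullable (have an epsilon-production): Tail, Primary, Expr.
Item -> Tail with every symbol nullable, so Item is nullable.
No other nonterminal has a production whose RHS symbols are all nullable.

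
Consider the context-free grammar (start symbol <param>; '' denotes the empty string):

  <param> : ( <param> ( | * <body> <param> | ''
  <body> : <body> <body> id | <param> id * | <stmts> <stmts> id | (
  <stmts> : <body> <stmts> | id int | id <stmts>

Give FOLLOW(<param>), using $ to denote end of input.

<param> is the start symbol, so $ ∈ FOLLOW(<param>).
In <param> : ( <param> (: add FIRST(() = { ( }.
In <param> : * <body> <param>: <param> is at the end, add FOLLOW(<param>) = { $, (, id }.
In <body> : <param> id *: add FIRST(id *) = { id }.
Union: FOLLOW(<param>) = { $, (, id }.

{ $, (, id }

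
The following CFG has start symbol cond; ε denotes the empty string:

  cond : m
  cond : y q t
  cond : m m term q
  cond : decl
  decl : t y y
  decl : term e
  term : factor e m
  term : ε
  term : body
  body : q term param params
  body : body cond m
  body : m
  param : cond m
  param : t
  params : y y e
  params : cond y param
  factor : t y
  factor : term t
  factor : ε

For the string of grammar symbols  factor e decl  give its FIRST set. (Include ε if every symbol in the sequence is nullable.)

Add FIRST(factor)\{ε} = { e, m, q, t }; factor is nullable, continue.
e is a terminal; add {e} and stop.

{ e, m, q, t }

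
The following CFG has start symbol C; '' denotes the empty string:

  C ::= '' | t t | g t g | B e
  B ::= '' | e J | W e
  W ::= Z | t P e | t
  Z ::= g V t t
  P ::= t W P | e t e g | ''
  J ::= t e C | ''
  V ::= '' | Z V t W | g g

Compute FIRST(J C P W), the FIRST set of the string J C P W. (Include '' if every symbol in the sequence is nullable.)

{ e, g, t }

Add FIRST(J)\{''} = { t }; J is nullable, continue.
Add FIRST(C)\{''} = { e, g, t }; C is nullable, continue.
Add FIRST(P)\{''} = { e, t }; P is nullable, continue.
Add FIRST(W) = { g, t }; W is not nullable, stop.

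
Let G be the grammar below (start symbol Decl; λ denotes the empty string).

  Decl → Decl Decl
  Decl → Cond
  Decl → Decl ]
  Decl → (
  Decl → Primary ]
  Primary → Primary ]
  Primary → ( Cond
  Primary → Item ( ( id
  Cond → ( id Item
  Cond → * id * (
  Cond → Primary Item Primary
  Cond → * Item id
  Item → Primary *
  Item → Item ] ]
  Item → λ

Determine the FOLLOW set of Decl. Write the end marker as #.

Decl is the start symbol, so # ∈ FOLLOW(Decl).
In Decl → Decl Decl: add FIRST(Decl) = { (, *, ] }.
In Decl → Decl Decl: Decl is at the end, add FOLLOW(Decl) = { #, (, *, ] }.
In Decl → Decl ]: add FIRST(]) = { ] }.
Union: FOLLOW(Decl) = { #, (, *, ] }.

{ #, (, *, ] }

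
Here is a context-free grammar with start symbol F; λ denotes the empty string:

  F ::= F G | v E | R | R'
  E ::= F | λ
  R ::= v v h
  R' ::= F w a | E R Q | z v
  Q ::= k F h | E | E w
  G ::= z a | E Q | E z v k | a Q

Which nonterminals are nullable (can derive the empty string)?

Directly nullable (have an λ-production): E.
G ::= E Q with every symbol nullable, so G is nullable.
Q ::= E with every symbol nullable, so Q is nullable.
No other nonterminal has a production whose RHS symbols are all nullable.

{ E, G, Q }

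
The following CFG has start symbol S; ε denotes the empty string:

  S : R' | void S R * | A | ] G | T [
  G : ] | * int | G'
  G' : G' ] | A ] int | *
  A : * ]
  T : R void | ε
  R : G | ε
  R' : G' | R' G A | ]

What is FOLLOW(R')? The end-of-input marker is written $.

{ $, *, ] }

In S : R': R' is at the end, add FOLLOW(S) = { $, *, ] }.
In R' : R' G A: add FIRST(G A) = { *, ] }.
Union: FOLLOW(R') = { $, *, ] }.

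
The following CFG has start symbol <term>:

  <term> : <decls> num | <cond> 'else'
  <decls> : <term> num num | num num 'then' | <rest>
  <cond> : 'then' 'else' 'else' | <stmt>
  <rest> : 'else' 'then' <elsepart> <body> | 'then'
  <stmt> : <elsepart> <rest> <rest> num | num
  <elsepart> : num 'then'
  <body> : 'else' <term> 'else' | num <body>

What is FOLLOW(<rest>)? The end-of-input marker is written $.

{ 'else', 'then', num }

In <decls> : <rest>: <rest> is at the end, add FOLLOW(<decls>) = { num }.
In <stmt> : <elsepart> <rest> <rest> num: add FIRST(<rest> num) = { 'else', 'then' }.
In <stmt> : <elsepart> <rest> <rest> num: add FIRST(num) = { num }.
Union: FOLLOW(<rest>) = { 'else', 'then', num }.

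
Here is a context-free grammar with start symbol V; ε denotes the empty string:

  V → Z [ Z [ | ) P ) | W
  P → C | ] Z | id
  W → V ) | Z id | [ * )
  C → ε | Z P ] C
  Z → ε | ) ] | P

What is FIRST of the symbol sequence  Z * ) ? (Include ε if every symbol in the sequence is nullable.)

Add FIRST(Z)\{ε} = { ), ], id }; Z is nullable, continue.
* is a terminal; add {*} and stop.

{ ), *, ], id }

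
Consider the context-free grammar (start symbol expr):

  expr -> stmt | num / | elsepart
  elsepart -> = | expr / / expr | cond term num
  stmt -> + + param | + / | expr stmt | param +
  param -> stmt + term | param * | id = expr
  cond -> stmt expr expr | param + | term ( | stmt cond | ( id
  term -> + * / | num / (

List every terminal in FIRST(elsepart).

{ (, +, =, id, num }

elsepart -> = contributes {=}.
From elsepart -> expr / / expr: add FIRST(expr) = { (, +, =, id, num }.
From elsepart -> cond term num: add FIRST(cond) = { (, +, =, id, num }.
Union: FIRST(elsepart) = { (, +, =, id, num }.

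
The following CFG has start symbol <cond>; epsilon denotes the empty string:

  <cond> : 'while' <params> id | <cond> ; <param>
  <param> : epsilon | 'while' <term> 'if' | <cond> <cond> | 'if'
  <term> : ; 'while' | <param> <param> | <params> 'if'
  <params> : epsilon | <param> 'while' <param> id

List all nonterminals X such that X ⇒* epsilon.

{ <param>, <params>, <term> }

Directly nullable (have an epsilon-production): <param>, <params>.
<term> : <param> <param> with every symbol nullable, so <term> is nullable.
No other nonterminal has a production whose RHS symbols are all nullable.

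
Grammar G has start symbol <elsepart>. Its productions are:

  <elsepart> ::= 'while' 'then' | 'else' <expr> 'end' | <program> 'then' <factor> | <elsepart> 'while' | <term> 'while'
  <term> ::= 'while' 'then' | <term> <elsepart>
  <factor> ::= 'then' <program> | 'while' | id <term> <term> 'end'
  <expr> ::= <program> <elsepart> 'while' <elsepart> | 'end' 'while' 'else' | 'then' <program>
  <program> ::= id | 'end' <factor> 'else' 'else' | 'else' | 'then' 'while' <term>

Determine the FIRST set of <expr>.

From <expr> ::= <program> <elsepart> 'while' <elsepart>: add FIRST(<program>) = { 'else', 'end', 'then', id }.
<expr> ::= 'end' 'while' 'else' contributes {'end'}.
<expr> ::= 'then' <program> contributes {'then'}.
Union: FIRST(<expr>) = { 'else', 'end', 'then', id }.

{ 'else', 'end', 'then', id }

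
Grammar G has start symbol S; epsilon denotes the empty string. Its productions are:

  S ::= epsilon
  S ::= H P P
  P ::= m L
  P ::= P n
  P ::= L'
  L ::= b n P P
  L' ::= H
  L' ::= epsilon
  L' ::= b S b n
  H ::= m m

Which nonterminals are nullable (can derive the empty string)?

{ L', P, S }

Directly nullable (have an epsilon-production): S, L'.
P ::= L' with every symbol nullable, so P is nullable.
No other nonterminal has a production whose RHS symbols are all nullable.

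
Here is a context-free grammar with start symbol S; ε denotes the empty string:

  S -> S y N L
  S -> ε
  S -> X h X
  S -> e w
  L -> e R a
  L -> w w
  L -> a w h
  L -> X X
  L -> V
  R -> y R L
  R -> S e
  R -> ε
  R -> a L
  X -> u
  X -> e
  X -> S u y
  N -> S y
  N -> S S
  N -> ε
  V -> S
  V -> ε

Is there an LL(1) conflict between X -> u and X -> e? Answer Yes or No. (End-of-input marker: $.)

FIRST(u) = { u } and FIRST(e) = { e }.
The FIRST sets are disjoint and neither alternative is nullable — no conflict.

No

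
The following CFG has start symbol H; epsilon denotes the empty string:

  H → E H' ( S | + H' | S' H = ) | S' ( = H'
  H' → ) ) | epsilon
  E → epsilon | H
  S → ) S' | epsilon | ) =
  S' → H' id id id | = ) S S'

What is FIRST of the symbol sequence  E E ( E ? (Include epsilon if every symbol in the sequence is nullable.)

Add FIRST(E)\{epsilon} = { (, ), +, =, id }; E is nullable, continue.
Add FIRST(E)\{epsilon} = { (, ), +, =, id }; E is nullable, continue.
( is a terminal; add {(} and stop.

{ (, ), +, =, id }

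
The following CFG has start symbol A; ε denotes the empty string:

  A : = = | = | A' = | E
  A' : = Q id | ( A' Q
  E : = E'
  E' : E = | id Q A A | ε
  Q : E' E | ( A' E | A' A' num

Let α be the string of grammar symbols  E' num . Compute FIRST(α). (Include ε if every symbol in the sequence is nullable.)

{ =, id, num }

Add FIRST(E')\{ε} = { =, id }; E' is nullable, continue.
num is a terminal; add {num} and stop.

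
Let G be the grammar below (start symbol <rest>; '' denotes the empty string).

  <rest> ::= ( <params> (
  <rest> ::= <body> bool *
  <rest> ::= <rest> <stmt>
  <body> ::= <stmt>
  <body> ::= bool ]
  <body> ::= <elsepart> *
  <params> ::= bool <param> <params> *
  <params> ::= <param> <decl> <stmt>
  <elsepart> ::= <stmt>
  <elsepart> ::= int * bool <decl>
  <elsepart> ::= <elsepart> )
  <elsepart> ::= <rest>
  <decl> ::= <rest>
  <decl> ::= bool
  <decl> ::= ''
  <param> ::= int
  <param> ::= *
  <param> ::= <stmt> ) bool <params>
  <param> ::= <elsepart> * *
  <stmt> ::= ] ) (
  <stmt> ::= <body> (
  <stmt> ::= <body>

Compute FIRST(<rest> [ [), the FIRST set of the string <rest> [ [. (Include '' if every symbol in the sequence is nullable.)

{ (, ], bool, int }

Add FIRST(<rest>) = { (, ], bool, int }; <rest> is not nullable, stop.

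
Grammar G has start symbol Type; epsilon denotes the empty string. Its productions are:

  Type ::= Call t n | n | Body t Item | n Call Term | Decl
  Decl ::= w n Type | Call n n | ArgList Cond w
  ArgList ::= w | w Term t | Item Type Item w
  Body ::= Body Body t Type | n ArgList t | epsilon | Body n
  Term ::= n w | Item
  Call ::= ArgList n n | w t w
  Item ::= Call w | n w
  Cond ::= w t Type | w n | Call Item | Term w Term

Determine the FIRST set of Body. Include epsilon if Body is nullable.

From Body ::= Body Body t Type: Body, Body nullable, take FIRST(Body) ∪ FIRST(Body) ∪ {t} = { n, t }.
Body ::= n ArgList t contributes {n}.
Body ::= epsilon contributes epsilon.
From Body ::= Body n: Body nullable, take FIRST(Body) ∪ {n} = { n, t }.
Union: FIRST(Body) = { n, t, epsilon }.

{ n, t, epsilon }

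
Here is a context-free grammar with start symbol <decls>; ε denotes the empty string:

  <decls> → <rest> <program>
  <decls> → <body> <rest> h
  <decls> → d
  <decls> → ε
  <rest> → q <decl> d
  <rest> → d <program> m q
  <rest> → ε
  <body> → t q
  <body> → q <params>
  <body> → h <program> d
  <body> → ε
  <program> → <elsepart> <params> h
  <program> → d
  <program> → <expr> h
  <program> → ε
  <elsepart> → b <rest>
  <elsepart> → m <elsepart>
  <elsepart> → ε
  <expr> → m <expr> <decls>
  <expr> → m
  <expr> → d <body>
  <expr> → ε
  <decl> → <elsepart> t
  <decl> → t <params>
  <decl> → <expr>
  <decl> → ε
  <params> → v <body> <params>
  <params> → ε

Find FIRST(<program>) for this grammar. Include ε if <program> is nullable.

{ b, d, h, m, v, ε }

From <program> → <elsepart> <params> h: <elsepart>, <params> nullable, take FIRST(<elsepart>) ∪ FIRST(<params>) ∪ {h} = { b, h, m, v }.
<program> → d contributes {d}.
From <program> → <expr> h: <expr> nullable, take FIRST(<expr>) ∪ {h} = { d, h, m }.
<program> → ε contributes ε.
Union: FIRST(<program>) = { b, d, h, m, v, ε }.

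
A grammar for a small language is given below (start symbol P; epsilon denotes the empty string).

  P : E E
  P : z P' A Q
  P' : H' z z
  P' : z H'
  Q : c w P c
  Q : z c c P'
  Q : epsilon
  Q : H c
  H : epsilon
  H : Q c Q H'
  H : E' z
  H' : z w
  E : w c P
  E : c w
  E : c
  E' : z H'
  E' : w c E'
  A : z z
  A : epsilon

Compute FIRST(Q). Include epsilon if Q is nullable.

{ c, w, z, epsilon }

Q : c w P c contributes {c}.
Q : z c c P' contributes {z}.
Q : epsilon contributes epsilon.
From Q : H c: H nullable, take FIRST(H) ∪ {c} = { c, w, z }.
Union: FIRST(Q) = { c, w, z, epsilon }.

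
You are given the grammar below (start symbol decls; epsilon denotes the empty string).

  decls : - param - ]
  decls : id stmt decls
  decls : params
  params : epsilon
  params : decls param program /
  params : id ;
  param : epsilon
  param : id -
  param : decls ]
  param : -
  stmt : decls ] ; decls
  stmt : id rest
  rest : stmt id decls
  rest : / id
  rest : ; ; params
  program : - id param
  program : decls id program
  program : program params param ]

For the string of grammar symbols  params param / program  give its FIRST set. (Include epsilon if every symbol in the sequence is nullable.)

{ -, /, ], id }

Add FIRST(params)\{epsilon} = { -, ], id }; params is nullable, continue.
Add FIRST(param)\{epsilon} = { -, ], id }; param is nullable, continue.
/ is a terminal; add {/} and stop.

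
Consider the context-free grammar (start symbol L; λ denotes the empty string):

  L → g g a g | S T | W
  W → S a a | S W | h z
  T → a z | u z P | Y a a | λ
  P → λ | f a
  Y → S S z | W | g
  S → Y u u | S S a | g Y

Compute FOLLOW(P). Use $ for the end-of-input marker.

{ $ }

In T → u z P: P is at the end, add FOLLOW(T) = { $ }.
Union: FOLLOW(P) = { $ }.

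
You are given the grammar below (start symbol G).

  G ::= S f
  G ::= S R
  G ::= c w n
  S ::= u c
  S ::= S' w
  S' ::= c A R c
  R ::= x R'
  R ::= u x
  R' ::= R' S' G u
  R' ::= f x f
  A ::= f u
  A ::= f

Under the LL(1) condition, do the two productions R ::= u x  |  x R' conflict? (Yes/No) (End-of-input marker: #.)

FIRST(u x) = { u } and FIRST(x R') = { x }.
The FIRST sets are disjoint and neither alternative is nullable — no conflict.

No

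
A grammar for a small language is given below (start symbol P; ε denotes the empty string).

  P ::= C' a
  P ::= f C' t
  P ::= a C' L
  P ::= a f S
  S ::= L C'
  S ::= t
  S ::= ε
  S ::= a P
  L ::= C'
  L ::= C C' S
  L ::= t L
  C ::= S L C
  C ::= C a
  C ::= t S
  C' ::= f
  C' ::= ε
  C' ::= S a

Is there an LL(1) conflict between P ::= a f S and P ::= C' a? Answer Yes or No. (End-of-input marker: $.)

Yes

FIRST(a f S) = { a } and FIRST(C' a) = { a, f, t }.
Both contain a, so the two alternatives are not disjoint — LL(1) conflict.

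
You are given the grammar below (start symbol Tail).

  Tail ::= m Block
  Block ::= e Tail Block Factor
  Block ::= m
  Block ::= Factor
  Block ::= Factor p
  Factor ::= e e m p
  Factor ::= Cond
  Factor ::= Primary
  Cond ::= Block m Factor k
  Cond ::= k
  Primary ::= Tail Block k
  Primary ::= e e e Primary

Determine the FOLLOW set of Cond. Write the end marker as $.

In Factor ::= Cond: Cond is at the end, add FOLLOW(Factor) = { $, e, k, m, p }.
Union: FOLLOW(Cond) = { $, e, k, m, p }.

{ $, e, k, m, p }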